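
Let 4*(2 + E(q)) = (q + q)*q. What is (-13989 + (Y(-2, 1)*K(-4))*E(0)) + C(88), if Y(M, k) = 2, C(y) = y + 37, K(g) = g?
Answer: -13848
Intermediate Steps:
E(q) = -2 + q²/2 (E(q) = -2 + ((q + q)*q)/4 = -2 + ((2*q)*q)/4 = -2 + (2*q²)/4 = -2 + q²/2)
C(y) = 37 + y
(-13989 + (Y(-2, 1)*K(-4))*E(0)) + C(88) = (-13989 + (2*(-4))*(-2 + (½)*0²)) + (37 + 88) = (-13989 - 8*(-2 + (½)*0)) + 125 = (-13989 - 8*(-2 + 0)) + 125 = (-13989 - 8*(-2)) + 125 = (-13989 + 16) + 125 = -13973 + 125 = -13848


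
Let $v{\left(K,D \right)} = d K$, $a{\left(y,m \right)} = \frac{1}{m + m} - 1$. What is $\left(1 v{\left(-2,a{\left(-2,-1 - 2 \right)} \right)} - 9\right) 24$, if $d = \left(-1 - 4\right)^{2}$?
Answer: $-1416$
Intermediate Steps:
$d = 25$ ($d = \left(-5\right)^{2} = 25$)
$a{\left(y,m \right)} = -1 + \frac{1}{2 m}$ ($a{\left(y,m \right)} = \frac{1}{2 m} - 1 = -1 + \frac{1}{2 m}$)
$v{\left(K,D \right)} = 25 K$
$\left(1 v{\left(-2,a{\left(-2,-1 - 2 \right)} \right)} - 9\right) 24 = \left(1 \cdot 25 \left(-2\right) - 9\right) 24 = \left(1 \left(-50\right) - 9\right) 24 = \left(-50 - 9\right) 24 = \left(-59\right) 24 = -1416$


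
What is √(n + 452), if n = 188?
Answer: 8*√10 ≈ 25.298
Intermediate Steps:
√(n + 452) = √(188 + 452) = √640 = 8*√10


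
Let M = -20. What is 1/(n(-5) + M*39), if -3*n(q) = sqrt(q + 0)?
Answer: -1404/1095121 + 3*I*sqrt(5)/5475605 ≈ -0.001282 + 1.2251e-6*I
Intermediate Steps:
n(q) = -sqrt(q)/3 (n(q) = -sqrt(q + 0)/3 = -sqrt(q)/3)
1/(n(-5) + M*39) = 1/(-I*sqrt(5)/3 - 20*39) = 1/(-I*sqrt(5)/3 - 780) = 1/(-780 - I*sqrt(5)/3)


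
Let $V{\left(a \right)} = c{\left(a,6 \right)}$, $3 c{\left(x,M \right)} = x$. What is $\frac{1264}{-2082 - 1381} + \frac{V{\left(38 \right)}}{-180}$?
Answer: $- \frac{407077}{935010} \approx -0.43537$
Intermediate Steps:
$c{\left(x,M \right)} = \frac{x}{3}$
$V{\left(a \right)} = \frac{a}{3}$
$\frac{1264}{-2082 - 1381} + \frac{V{\left(38 \right)}}{-180} = \frac{1264}{-2082 - 1381} + \frac{\frac{1}{3} \cdot 38}{-180} = \frac{1264}{-3463} + \frac{38}{3} \left(- \frac{1}{180}\right) = 1264 \left(- \frac{1}{3463}\right) - \frac{19}{270} = - \frac{1264}{3463} - \frac{19}{270} = - \frac{407077}{935010}$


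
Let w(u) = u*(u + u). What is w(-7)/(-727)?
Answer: -98/727 ≈ -0.13480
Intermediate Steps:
w(u) = 2*u² (w(u) = u*(2*u) = 2*u²)
w(-7)/(-727) = (2*(-7)²)/(-727) = (2*49)*(-1/727) = 98*(-1/727) = -98/727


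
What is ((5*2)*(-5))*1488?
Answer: -74400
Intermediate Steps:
((5*2)*(-5))*1488 = (10*(-5))*1488 = -50*1488 = -74400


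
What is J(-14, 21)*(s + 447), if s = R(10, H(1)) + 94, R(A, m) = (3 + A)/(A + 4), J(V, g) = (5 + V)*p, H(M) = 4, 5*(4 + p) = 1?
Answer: 1297377/70 ≈ 18534.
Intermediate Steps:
p = -19/5 (p = -4 + (1/5)*1 = -4 + 1/5 = -19/5 ≈ -3.8000)
J(V, g) = -19 - 19*V/5 (J(V, g) = (5 + V)*(-19/5) = -19 - 19*V/5)
R(A, m) = (3 + A)/(4 + A)
s = 1329/14 (s = (3 + 10)/(4 + 10) + 94 = 13/14 + 94 = 1329/14 ≈ 94.929)
J(-14, 21)*(s + 447) = (-19 - 19/5*(-14))*(1329/14 + 447) = (-19 + 266/5)*(7587/14) = (171/5)*(7587/14) = 1297377/70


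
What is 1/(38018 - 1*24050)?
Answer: 1/13968 ≈ 7.1592e-5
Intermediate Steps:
1/(38018 - 1*24050) = 1/(38018 - 24050) = 1/13968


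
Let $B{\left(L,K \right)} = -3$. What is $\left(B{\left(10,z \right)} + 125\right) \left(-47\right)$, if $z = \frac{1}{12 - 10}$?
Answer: $-5734$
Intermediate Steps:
$z = \frac{1}{2} \approx 0.5$
$\left(B{\left(10,z \right)} + 125\right) \left(-47\right) = \left(-3 + 125\right) \left(-47\right) = 122 \left(-47\right) = -5734$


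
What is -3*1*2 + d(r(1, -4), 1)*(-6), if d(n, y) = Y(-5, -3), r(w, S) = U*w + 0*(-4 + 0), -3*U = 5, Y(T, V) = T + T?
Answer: 54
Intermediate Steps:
Y(T, V) = 2*T
U = -5/3 (U = -1/3*5 = -5/3 ≈ -1.6667)
r(w, S) = -5*w/3 (r(w, S) = -5*w/3 + 0*(-4 + 0) = -5*w/3 + 0*(-4) = -5*w/3 + 0 = -5*w/3)
d(n, y) = -10 (d(n, y) = 2*(-5) = -10)
-3*1*2 + d(r(1, -4), 1)*(-6) = -3*1*2 - 10*(-6) = -3*2 + 60 = -6 + 60 = 54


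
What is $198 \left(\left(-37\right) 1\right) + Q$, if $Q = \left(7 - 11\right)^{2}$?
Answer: $-7310$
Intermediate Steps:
$Q = 16$ ($Q = \left(-4\right)^{2} = 16$)
$198 \left(\left(-37\right) 1\right) + Q = 198 \left(\left(-37\right) 1\right) + 16 = 198 \left(-37\right) + 16 = -7326 + 16 = -7310$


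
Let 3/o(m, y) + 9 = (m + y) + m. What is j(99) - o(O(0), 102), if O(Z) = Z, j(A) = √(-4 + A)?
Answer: -1/31 + √95 ≈ 9.7145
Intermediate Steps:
o(m, y) = 3/(-9 + y + 2*m) (o(m, y) = 3/(-9 + ((m + y) + m)) = 3/(-9 + (y + 2*m)) = 3/(-9 + y + 2*m))
j(99) - o(O(0), 102) = √(-4 + 99) - 3/(-9 + 102 + 2*0) = √95 - 3/(-9 + 102 + 0) = √95 - 3/93 = √95 - 1*1/31 = √95 - 1/31 = -1/31 + √95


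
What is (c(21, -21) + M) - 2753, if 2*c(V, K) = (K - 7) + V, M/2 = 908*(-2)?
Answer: -12777/2 ≈ -6388.5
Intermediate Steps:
M = -3632 (M = 2*(908*(-2)) = 2*(-1816) = -3632)
c(V, K) = -7/2 + K/2 + V/2 (c(V, K) = ((K - 7) + V)/2 = ((-7 + K) + V)/2 = (-7 + K + V)/2 = -7/2 + K/2 + V/2)
(c(21, -21) + M) - 2753 = ((-7/2 + (½)*(-21) + (½)*21) - 3632) - 2753 = ((-7/2 - 21/2 + 21/2) - 3632) - 2753 = (-7/2 - 3632) - 2753 = -7271/2 - 2753 = -12777/2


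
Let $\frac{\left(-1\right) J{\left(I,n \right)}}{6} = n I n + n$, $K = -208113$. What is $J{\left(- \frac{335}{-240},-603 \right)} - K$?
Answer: $- \frac{22667955}{8} \approx -2.8335 \cdot 10^{6}$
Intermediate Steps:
$J{\left(I,n \right)} = - 6 n - 6 I n^{2}$ ($J{\left(I,n \right)} = - 6 \left(n I n + n\right) = - 6 \left(I n n + n\right) = - 6 \left(I n^{2} + n\right) = - 6 \left(n + I n^{2}\right) = - 6 n - 6 I n^{2}$)
$J{\left(- \frac{335}{-240},-603 \right)} - K = \left(-6\right) \left(-603\right) \left(1 + - \frac{335}{-240} \left(-603\right)\right) - -208113 = \left(-6\right) \left(-603\right) \left(1 + \left(-335\right) \left(- \frac{1}{240}\right) \left(-603\right)\right) + 208113 = \left(-6\right) \left(-603\right) \left(1 + \frac{67}{48} \left(-603\right)\right) + 208113 = \left(-6\right) \left(-603\right) \left(1 - \frac{13467}{16}\right) + 208113 = \left(-6\right) \left(-603\right) \left(- \frac{13451}{16}\right) + 208113 = - \frac{24332859}{8} + 208113 = - \frac{22667955}{8}$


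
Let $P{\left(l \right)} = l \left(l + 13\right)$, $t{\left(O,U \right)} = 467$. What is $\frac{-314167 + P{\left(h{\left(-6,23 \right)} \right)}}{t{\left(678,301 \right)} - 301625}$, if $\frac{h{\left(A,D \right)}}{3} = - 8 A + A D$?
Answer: $\frac{18829}{23166} \approx 0.81279$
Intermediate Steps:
$h{\left(A,D \right)} = - 24 A + 3 A D$ ($h{\left(A,D \right)} = 3 \left(- 8 A + A D\right) = - 24 A + 3 A D$)
$P{\left(l \right)} = l \left(13 + l\right)$
$\frac{-314167 + P{\left(h{\left(-6,23 \right)} \right)}}{t{\left(678,301 \right)} - 301625} = \frac{-314167 + 3 \left(-6\right) \left(-8 + 23\right) \left(13 + 3 \left(-6\right) \left(-8 + 23\right)\right)}{467 - 301625} = \frac{-314167 + 3 \left(-6\right) 15 \left(13 + 3 \left(-6\right) 15\right)}{-301158} = \left(-314167 - 270 \left(13 - 270\right)\right) \left(- \frac{1}{301158}\right) = \left(-314167 - -69390\right) \left(- \frac{1}{301158}\right) = \left(-314167 + 69390\right) \left(- \frac{1}{301158}\right) = \left(-244777\right) \left(- \frac{1}{301158}\right) = \frac{18829}{23166}$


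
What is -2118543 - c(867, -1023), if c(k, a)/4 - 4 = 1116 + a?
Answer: -2118931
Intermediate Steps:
c(k, a) = 4480 + 4*a (c(k, a) = 16 + 4*(1116 + a) = 16 + (4464 + 4*a) = 4480 + 4*a)
-2118543 - c(867, -1023) = -2118543 - (4480 + 4*(-1023)) = -2118543 - (4480 - 4092) = -2118543 - 1*388 = -2118543 - 388 = -2118931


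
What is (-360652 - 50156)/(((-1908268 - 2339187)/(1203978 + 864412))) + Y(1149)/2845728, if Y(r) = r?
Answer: 161203122820037677/805806774816 ≈ 2.0005e+5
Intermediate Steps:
(-360652 - 50156)/(((-1908268 - 2339187)/(1203978 + 864412))) + Y(1149)/2845728 = (-360652 - 50156)/(((-1908268 - 2339187)/(1203978 + 864412))) + 1149/2845728 = -410808/((-4247455/2068390)) + 1149*(1/2845728) = -410808/((-4247455*1/2068390)) + 383/948576 = -410808/(-849491/413678) + 383/948576 = -410808*(-413678/849491) + 383/948576 = 169942231824/849491 + 383/948576 = 161203122820037677/805806774816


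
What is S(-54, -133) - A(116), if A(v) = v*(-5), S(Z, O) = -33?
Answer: 547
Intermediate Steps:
A(v) = -5*v
S(-54, -133) - A(116) = -33 - (-5)*116 = -33 - 1*(-580) = -33 + 580 = 547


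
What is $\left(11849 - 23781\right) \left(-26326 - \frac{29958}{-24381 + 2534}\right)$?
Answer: $\frac{6862262204848}{21847} \approx 3.1411 \cdot 10^{8}$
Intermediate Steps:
$\left(11849 - 23781\right) \left(-26326 - \frac{29958}{-24381 + 2534}\right) = - 11932 \left(-26326 - \frac{29958}{-21847}\right) = - 11932 \left(-26326 - - \frac{29958}{21847}\right) = - 11932 \left(-26326 + \frac{29958}{21847}\right) = \left(-11932\right) \left(- \frac{575114164}{21847}\right) = \frac{6862262204848}{21847}$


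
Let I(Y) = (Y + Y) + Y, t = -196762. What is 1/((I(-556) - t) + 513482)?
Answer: 1/708576 ≈ 1.4113e-6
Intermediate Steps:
I(Y) = 3*Y (I(Y) = 2*Y + Y = 3*Y)
1/((I(-556) - t) + 513482) = 1/((3*(-556) - 1*(-196762)) + 513482) = 1/((-1668 + 196762) + 513482) = 1/(195094 + 513482) = 1/708576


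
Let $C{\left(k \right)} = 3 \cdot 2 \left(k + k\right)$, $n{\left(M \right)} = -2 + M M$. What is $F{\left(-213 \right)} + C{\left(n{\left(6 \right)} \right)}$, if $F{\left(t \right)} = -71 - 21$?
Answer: $316$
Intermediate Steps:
$n{\left(M \right)} = -2 + M^{2}$
$C{\left(k \right)} = 12 k$ ($C{\left(k \right)} = 6 \cdot 2 k = 12 k$)
$F{\left(t \right)} = -92$
$F{\left(-213 \right)} + C{\left(n{\left(6 \right)} \right)} = -92 + 12 \left(-2 + 6^{2}\right) = -92 + 12 \left(-2 + 36\right) = -92 + 12 \cdot 34 = -92 + 408 = 316$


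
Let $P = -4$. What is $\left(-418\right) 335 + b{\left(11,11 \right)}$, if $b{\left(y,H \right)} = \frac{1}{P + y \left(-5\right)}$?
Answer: $- \frac{8261771}{59} \approx -1.4003 \cdot 10^{5}$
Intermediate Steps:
$b{\left(y,H \right)} = \frac{1}{-4 - 5 y}$ ($b{\left(y,H \right)} = \frac{1}{-4 + y \left(-5\right)} = \frac{1}{-4 - 5 y}$)
$\left(-418\right) 335 + b{\left(11,11 \right)} = \left(-418\right) 335 - \frac{1}{4 + 5 \cdot 11} = -140030 - \frac{1}{4 + 55} = -140030 - \frac{1}{59} = - \frac{8261771}{59}$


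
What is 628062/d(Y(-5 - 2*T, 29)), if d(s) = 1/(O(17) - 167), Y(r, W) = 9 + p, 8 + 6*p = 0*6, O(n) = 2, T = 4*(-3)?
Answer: -103630230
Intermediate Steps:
T = -12
p = -4/3 (p = -4/3 + (0*6)/6 = -4/3 + (⅙)*0 = -4/3 + 0 = -4/3 ≈ -1.3333)
Y(r, W) = 23/3 (Y(r, W) = 9 - 4/3 = 23/3)
d(s) = -1/165 (d(s) = 1/(2 - 167) = 1/(-165) = -1/165)
628062/d(Y(-5 - 2*T, 29)) = 628062/(-1/165) = 628062*(-165) = -103630230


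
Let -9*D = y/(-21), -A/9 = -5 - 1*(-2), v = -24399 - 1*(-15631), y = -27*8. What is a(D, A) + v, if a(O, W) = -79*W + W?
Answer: -10874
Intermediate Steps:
y = -216
v = -8768 (v = -24399 + 15631 = -8768)
A = 27 (A = -9*(-5 - 1*(-2)) = -9*(-5 + 2) = -9*(-3) = 27)
D = -8/7 (D = -(-24)/(-21) = -(-24)*(-1)/21 = -⅑*72/7 = -8/7 ≈ -1.1429)
a(O, W) = -78*W
a(D, A) + v = -78*27 - 8768 = -2106 - 8768 = -10874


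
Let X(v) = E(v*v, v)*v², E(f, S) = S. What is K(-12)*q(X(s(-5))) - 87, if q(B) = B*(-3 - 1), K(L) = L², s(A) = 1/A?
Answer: -10299/125 ≈ -82.392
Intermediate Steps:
s(A) = 1/A
X(v) = v³ (X(v) = v*v² = v³)
q(B) = -4*B (q(B) = B*(-4) = -4*B)
K(-12)*q(X(s(-5))) - 87 = (-12)²*(-4*(1/(-5))³) - 87 = 144*(-4*(-⅕)³) - 87 = 144*(-4*(-1/125)) - 87 = 144*(4/125) - 87 = 576/125 - 87 = -10299/125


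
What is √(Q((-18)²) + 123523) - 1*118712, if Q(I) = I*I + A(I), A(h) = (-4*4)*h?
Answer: -118712 + √223315 ≈ -1.1824e+5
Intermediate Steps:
A(h) = -16*h
Q(I) = I² - 16*I (Q(I) = I*I - 16*I = I² - 16*I)
√(Q((-18)²) + 123523) - 1*118712 = √((-18)²*(-16 + (-18)²) + 123523) - 1*118712 = √(324*(-16 + 324) + 123523) - 118712 = √(324*308 + 123523) - 118712 = √(99792 + 123523) - 118712 = √223315 - 118712 = -118712 + √223315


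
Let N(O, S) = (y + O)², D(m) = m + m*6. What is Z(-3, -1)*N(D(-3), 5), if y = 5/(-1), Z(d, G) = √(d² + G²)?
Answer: 676*√10 ≈ 2137.7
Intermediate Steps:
Z(d, G) = √(G² + d²)
y = -5 (y = 5*(-1) = -5)
D(m) = 7*m (D(m) = m + 6*m = 7*m)
N(O, S) = (-5 + O)²
Z(-3, -1)*N(D(-3), 5) = √((-1)² + (-3)²)*(-5 + 7*(-3))² = √(1 + 9)*(-5 - 21)² = √10*(-26)² = √10*676 = 676*√10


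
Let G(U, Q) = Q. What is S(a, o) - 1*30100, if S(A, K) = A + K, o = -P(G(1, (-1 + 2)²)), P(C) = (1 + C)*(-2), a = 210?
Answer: -29886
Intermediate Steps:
P(C) = -2 - 2*C
o = 4 (o = -(-2 - 2*(-1 + 2)²) = -(-2 - 2*1²) = -(-2 - 2*1) = -(-2 - 2) = -1*(-4) = 4)
S(a, o) - 1*30100 = (210 + 4) - 1*30100 = 214 - 30100 = -29886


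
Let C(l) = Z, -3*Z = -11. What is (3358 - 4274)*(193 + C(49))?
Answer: -540440/3 ≈ -1.8015e+5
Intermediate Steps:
Z = 11/3 (Z = -⅓*(-11) = 11/3 ≈ 3.6667)
C(l) = 11/3
(3358 - 4274)*(193 + C(49)) = (3358 - 4274)*(193 + 11/3) = -916*590/3 = -540440/3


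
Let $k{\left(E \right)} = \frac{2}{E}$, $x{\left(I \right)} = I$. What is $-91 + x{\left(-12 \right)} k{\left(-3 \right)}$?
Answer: $-83$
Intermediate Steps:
$-91 + x{\left(-12 \right)} k{\left(-3 \right)} = -91 - 12 \frac{2}{-3} = -91 - 12 \cdot 2 \left(- \frac{1}{3}\right) = -91 - -8 = -91 + 8 = -83$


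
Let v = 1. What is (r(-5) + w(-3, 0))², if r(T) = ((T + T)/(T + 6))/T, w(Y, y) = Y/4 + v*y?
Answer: 25/16 ≈ 1.5625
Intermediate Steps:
w(Y, y) = y + Y/4 (w(Y, y) = Y/4 + 1*y = Y/4 + y = y + Y/4)
r(T) = 2/(6 + T) (r(T) = ((2*T)/(6 + T))/T = (2*T/(6 + T))/T = 2/(6 + T))
(r(-5) + w(-3, 0))² = (2/(6 - 5) + (0 + (¼)*(-3)))² = (2/1 + (0 - ¾))² = (2*1 - ¾)² = (2 - ¾)² = (5/4)² = 25/16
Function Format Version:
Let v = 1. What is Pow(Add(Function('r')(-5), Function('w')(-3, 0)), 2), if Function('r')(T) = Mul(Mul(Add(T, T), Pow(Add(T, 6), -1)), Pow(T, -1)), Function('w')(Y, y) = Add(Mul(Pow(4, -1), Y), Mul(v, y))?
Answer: Rational(25, 16) ≈ 1.5625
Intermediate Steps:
Function('w')(Y, y) = Add(y, Mul(Rational(1, 4), Y)) (Function('w')(Y, y) = Add(Mul(Pow(4, -1), Y), Mul(1, y)) = Add(Mul(Rational(1, 4), Y), y) = Add(y, Mul(Rational(1, 4), Y)))
Function('r')(T) = Mul(2, Pow(Add(6, T), -1)) (Function('r')(T) = Mul(Mul(Mul(2, T), Pow(Add(6, T), -1)), Pow(T, -1)) = Mul(Mul(2, T, Pow(Add(6, T), -1)), Pow(T, -1)) = Mul(2, Pow(Add(6, T), -1)))
Pow(Add(Function('r')(-5), Function('w')(-3, 0)), 2) = Pow(Add(Mul(2, Pow(Add(6, -5), -1)), Add(0, Mul(Rational(1, 4), -3))), 2) = Pow(Add(Mul(2, Pow(1, -1)), Add(0, Rational(-3, 4))), 2) = Pow(Add(Mul(2, 1), Rational(-3, 4)), 2) = Pow(Add(2, Rational(-3, 4)), 2) = Pow(Rational(5, 4), 2) = Rational(25, 16)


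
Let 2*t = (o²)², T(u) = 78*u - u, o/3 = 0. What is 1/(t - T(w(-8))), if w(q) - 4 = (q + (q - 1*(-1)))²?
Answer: -1/17633 ≈ -5.6712e-5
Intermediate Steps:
o = 0 (o = 3*0 = 0)
w(q) = 4 + (1 + 2*q)² (w(q) = 4 + (q + (q - 1*(-1)))² = 4 + (q + (q + 1))² = 4 + (q + (1 + q))² = 4 + (1 + 2*q)²)
T(u) = 77*u
t = 0 (t = (0²)²/2 = (½)*0² = (½)*0 = 0)
1/(t - T(w(-8))) = 1/(0 - 77*(4 + (1 + 2*(-8))²)) = 1/(0 - 77*(4 + (1 - 16)²)) = 1/(0 - 77*(4 + (-15)²)) = 1/(0 - 77*(4 + 225)) = 1/(0 - 77*229) = 1/(0 - 1*17633) = 1/(0 - 17633) = 1/(-17633) = -1/17633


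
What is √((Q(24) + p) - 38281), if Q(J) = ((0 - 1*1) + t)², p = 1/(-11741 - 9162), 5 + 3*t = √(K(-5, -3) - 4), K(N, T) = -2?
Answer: √(-150511577461766 - 6990966544*I*√6)/62709 ≈ 0.011129 - 195.64*I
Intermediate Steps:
t = -5/3 + I*√6/3 (t = -5/3 + √(-2 - 4)/3 = -5/3 + √(-6)/3 = -5/3 + (I*√6)/3 = -5/3 + I*√6/3 ≈ -1.6667 + 0.8165*I)
p = -1/20903 (p = 1/(-20903) = -1/20903 ≈ -4.7840e-5)
Q(J) = (-8/3 + I*√6/3)² (Q(J) = ((0 - 1*1) + (-5/3 + I*√6/3))² = ((0 - 1) + (-5/3 + I*√6/3))² = (-1 + (-5/3 + I*√6/3))² = (-8/3 + I*√6/3)²)
√((Q(24) + p) - 38281) = √(((8 - I*√6)²/9 - 1/20903) - 38281) = √((-1/20903 + (8 - I*√6)²/9) - 38281) = √(-800187744/20903 + (8 - I*√6)²/9)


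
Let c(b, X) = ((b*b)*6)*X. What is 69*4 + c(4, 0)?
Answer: 276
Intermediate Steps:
c(b, X) = 6*X*b² (c(b, X) = (b²*6)*X = (6*b²)*X = 6*X*b²)
69*4 + c(4, 0) = 69*4 + 6*0*4² = 276 + 6*0*16 = 276 + 0 = 276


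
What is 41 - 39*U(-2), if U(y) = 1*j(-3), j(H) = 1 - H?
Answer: -115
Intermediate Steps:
U(y) = 4 (U(y) = 1*(1 - 1*(-3)) = 1*(1 + 3) = 1*4 = 4)
41 - 39*U(-2) = 41 - 39*4 = 41 - 156 = -115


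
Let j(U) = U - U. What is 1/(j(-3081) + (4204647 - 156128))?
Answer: 1/4048519 ≈ 2.4700e-7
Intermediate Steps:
j(U) = 0
1/(j(-3081) + (4204647 - 156128)) = 1/(0 + (4204647 - 156128)) = 1/(0 + 4048519) = 1/4048519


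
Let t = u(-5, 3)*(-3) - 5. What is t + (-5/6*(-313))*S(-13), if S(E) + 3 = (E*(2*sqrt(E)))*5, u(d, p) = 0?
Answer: -1575/2 - 101725*I*sqrt(13)/3 ≈ -787.5 - 1.2226e+5*I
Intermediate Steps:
S(E) = -3 + 10*E**(3/2) (S(E) = -3 + (E*(2*sqrt(E)))*5 = -3 + (2*E**(3/2))*5 = -3 + 10*E**(3/2))
t = -5 (t = 0*(-3) - 5 = 0 - 5 = -5)
t + (-5/6*(-313))*S(-13) = -5 + (-5/6*(-313))*(-3 + 10*(-13)**(3/2)) = -5 + (-5*1/6*(-313))*(-3 + 10*(-13*I*sqrt(13))) = -5 + (-5/6*(-313))*(-3 - 130*I*sqrt(13)) = -5 + 1565*(-3 - 130*I*sqrt(13))/6 = -5 + (-1565/2 - 101725*I*sqrt(13)/3) = -1575/2 - 101725*I*sqrt(13)/3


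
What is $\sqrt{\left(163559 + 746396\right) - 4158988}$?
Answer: $i \sqrt{3249033} \approx 1802.5 i$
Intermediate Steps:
$\sqrt{\left(163559 + 746396\right) - 4158988} = \sqrt{909955 - 4158988} = \sqrt{-3249033} = i \sqrt{3249033}$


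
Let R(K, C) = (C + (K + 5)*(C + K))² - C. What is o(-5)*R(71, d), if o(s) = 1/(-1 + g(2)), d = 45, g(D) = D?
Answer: 78517276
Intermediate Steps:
R(K, C) = (C + (5 + K)*(C + K))² - C
o(s) = 1 (o(s) = 1/(-1 + 2) = 1/1 = 1)
o(-5)*R(71, d) = 1*((71² + 5*71 + 6*45 + 45*71)² - 1*45) = 1*((5041 + 355 + 270 + 3195)² - 45) = 1*(8861² - 45) = 1*(78517321 - 45) = 1*78517276 = 78517276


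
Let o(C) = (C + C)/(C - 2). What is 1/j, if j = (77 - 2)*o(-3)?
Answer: 1/90 ≈ 0.011111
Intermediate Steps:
o(C) = 2*C/(-2 + C) (o(C) = (2*C)/(-2 + C) = 2*C/(-2 + C))
j = 90 (j = (77 - 2)*(2*(-3)/(-2 - 3)) = 75*(2*(-3)/(-5)) = 75*(2*(-3)*(-⅕)) = 75*(6/5) = 90)
1/j = 1/90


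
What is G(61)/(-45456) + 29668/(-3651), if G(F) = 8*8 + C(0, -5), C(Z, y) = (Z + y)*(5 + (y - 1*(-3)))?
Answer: -449589169/55319952 ≈ -8.1271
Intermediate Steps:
C(Z, y) = (8 + y)*(Z + y) (C(Z, y) = (Z + y)*(5 + (y + 3)) = (Z + y)*(5 + (3 + y)) = (Z + y)*(8 + y) = (8 + y)*(Z + y))
G(F) = 49 (G(F) = 8*8 + ((-5)² + 8*0 + 8*(-5) + 0*(-5)) = 64 + (25 + 0 - 40 + 0) = 64 - 15 = 49)
G(61)/(-45456) + 29668/(-3651) = 49/(-45456) + 29668/(-3651) = 49*(-1/45456) + 29668*(-1/3651) = -49/45456 - 29668/3651 = -449589169/55319952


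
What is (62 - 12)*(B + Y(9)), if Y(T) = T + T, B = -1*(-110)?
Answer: 6400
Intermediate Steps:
B = 110
Y(T) = 2*T
(62 - 12)*(B + Y(9)) = (62 - 12)*(110 + 2*9) = 50*(110 + 18) = 50*128 = 6400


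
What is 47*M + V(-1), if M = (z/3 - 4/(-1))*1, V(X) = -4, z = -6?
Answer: 90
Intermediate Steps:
M = 2 (M = (-6/3 - 4/(-1))*1 = (-6*1/3 - 4*(-1))*1 = (-2 + 4)*1 = 2*1 = 2)
47*M + V(-1) = 47*2 - 4 = 94 - 4 = 90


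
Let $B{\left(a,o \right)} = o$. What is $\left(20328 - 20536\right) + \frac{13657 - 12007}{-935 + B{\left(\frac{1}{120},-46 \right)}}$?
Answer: $- \frac{68566}{327} \approx -209.68$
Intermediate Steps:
$\left(20328 - 20536\right) + \frac{13657 - 12007}{-935 + B{\left(\frac{1}{120},-46 \right)}} = \left(20328 - 20536\right) + \frac{13657 - 12007}{-935 - 46} = -208 + \frac{1650}{-981} = -208 + 1650 \left(- \frac{1}{981}\right) = -208 - \frac{550}{327} = - \frac{68566}{327}$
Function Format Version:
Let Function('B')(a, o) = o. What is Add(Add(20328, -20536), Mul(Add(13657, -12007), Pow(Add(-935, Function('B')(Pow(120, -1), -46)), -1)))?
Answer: Rational(-68566, 327) ≈ -209.68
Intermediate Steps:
Add(Add(20328, -20536), Mul(Add(13657, -12007), Pow(Add(-935, Function('B')(Pow(120, -1), -46)), -1))) = Add(Add(20328, -20536), Mul(Add(13657, -12007), Pow(Add(-935, -46), -1))) = Add(-208, Mul(1650, Pow(-981, -1))) = Add(-208, Mul(1650, Rational(-1, 981))) = Add(-208, Rational(-550, 327)) = Rational(-68566, 327)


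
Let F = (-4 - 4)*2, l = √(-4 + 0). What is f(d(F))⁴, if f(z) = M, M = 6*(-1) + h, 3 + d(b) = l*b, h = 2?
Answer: 256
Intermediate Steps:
l = 2*I (l = √(-4) = 2*I ≈ 2.0*I)
F = -16 (F = -8*2 = -16)
d(b) = -3 + 2*I*b (d(b) = -3 + (2*I)*b = -3 + 2*I*b)
M = -4 (M = 6*(-1) + 2 = -6 + 2 = -4)
f(z) = -4
f(d(F))⁴ = (-4)⁴ = 256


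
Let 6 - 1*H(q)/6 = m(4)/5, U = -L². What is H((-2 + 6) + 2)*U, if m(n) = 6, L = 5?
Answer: -720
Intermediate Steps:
U = -25 (U = -1*5² = -1*25 = -25)
H(q) = 144/5 (H(q) = 36 - 36/5 = 144/5)
H((-2 + 6) + 2)*U = (144/5)*(-25) = -720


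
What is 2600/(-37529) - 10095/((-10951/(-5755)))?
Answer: -2180340465125/410980079 ≈ -5305.2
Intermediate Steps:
2600/(-37529) - 10095/((-10951/(-5755))) = 2600*(-1/37529) - 10095/((-10951*(-1/5755))) = -2600/37529 - 10095/10951/5755 = -2600/37529 - 10095*5755/10951 = -2600/37529 - 58096725/10951 = -2180340465125/410980079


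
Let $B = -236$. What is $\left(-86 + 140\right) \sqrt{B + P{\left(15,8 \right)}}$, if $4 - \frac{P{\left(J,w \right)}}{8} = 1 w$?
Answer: $108 i \sqrt{67} \approx 884.02 i$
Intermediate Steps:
$P{\left(J,w \right)} = 32 - 8 w$ ($P{\left(J,w \right)} = 32 - 8 \cdot 1 w = 32 - 8 w$)
$\left(-86 + 140\right) \sqrt{B + P{\left(15,8 \right)}} = \left(-86 + 140\right) \sqrt{-236 + \left(32 - 64\right)} = 54 \sqrt{-236 + \left(32 - 64\right)} = 54 \sqrt{-236 - 32} = 54 \sqrt{-268} = 54 \cdot 2 i \sqrt{67} = 108 i \sqrt{67}$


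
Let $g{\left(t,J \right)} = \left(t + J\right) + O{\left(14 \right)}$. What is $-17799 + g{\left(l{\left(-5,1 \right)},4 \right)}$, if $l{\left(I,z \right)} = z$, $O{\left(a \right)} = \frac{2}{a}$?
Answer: $- \frac{124557}{7} \approx -17794.0$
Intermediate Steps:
$g{\left(t,J \right)} = \frac{1}{7} + J + t$ ($g{\left(t,J \right)} = \left(t + J\right) + \frac{2}{14} = \left(J + t\right) + 2 \cdot \frac{1}{14} = \left(J + t\right) + \frac{1}{7} = \frac{1}{7} + J + t$)
$-17799 + g{\left(l{\left(-5,1 \right)},4 \right)} = -17799 + \left(\frac{1}{7} + 4 + 1\right) = -17799 + \frac{36}{7} = - \frac{124557}{7}$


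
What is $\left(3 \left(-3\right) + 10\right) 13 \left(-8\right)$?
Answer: $-104$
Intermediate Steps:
$\left(3 \left(-3\right) + 10\right) 13 \left(-8\right) = \left(-9 + 10\right) \left(-104\right) = 1 \left(-104\right) = -104$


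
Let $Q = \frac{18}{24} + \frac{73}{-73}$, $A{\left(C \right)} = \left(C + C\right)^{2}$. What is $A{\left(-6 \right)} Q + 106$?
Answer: $70$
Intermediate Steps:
$A{\left(C \right)} = 4 C^{2}$ ($A{\left(C \right)} = \left(2 C\right)^{2} = 4 C^{2}$)
$Q = - \frac{1}{4}$ ($Q = 18 \cdot \frac{1}{24} + 73 \left(- \frac{1}{73}\right) = \frac{3}{4} - 1 = - \frac{1}{4} \approx -0.25$)
$A{\left(-6 \right)} Q + 106 = 4 \left(-6\right)^{2} \left(- \frac{1}{4}\right) + 106 = 4 \cdot 36 \left(- \frac{1}{4}\right) + 106 = 144 \left(- \frac{1}{4}\right) + 106 = -36 + 106 = 70$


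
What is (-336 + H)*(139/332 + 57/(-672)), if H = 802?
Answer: 1446231/9296 ≈ 155.58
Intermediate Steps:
(-336 + H)*(139/332 + 57/(-672)) = (-336 + 802)*(139/332 + 57/(-672)) = 466*(139*(1/332) + 57*(-1/672)) = 466*(139/332 - 19/224) = 466*(6207/18592) = 1446231/9296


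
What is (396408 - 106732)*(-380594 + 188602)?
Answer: -55615474592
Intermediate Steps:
(396408 - 106732)*(-380594 + 188602) = 289676*(-191992) = -55615474592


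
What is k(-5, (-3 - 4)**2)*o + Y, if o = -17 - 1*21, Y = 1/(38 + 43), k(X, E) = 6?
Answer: -18467/81 ≈ -227.99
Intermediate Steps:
Y = 1/81 ≈ 0.012346
o = -38 (o = -17 - 21 = -38)
k(-5, (-3 - 4)**2)*o + Y = 6*(-38) + 1/81 = -228 + 1/81 = -18467/81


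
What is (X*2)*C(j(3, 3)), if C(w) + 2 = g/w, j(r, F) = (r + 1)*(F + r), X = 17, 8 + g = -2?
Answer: -493/6 ≈ -82.167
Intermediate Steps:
g = -10 (g = -8 - 2 = -10)
j(r, F) = (1 + r)*(F + r)
C(w) = -2 - 10/w
(X*2)*C(j(3, 3)) = (17*2)*(-2 - 10/(3 + 3 + 3² + 3*3)) = 34*(-2 - 10/(3 + 3 + 9 + 9)) = 34*(-2 - 10/24) = 34*(-2 - 10*1/24) = 34*(-2 - 5/12) = 34*(-29/12) = -493/6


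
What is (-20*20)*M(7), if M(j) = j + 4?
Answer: -4400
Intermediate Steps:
M(j) = 4 + j
(-20*20)*M(7) = (-20*20)*(4 + 7) = -400*11 = -4400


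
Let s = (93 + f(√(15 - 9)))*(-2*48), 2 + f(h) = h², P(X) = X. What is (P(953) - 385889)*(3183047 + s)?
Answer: -1221684855960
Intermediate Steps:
f(h) = -2 + h²
s = -9312 (s = (93 + (-2 + (√(15 - 9))²))*(-2*48) = (93 + (-2 + (√6)²))*(-96) = (93 + (-2 + 6))*(-96) = (93 + 4)*(-96) = 97*(-96) = -9312)
(P(953) - 385889)*(3183047 + s) = (953 - 385889)*(3183047 - 9312) = -384936*3173735 = -1221684855960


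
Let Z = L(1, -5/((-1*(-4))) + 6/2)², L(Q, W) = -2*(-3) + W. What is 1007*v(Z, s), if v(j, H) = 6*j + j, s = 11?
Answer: 6774089/16 ≈ 4.2338e+5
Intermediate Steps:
L(Q, W) = 6 + W
Z = 961/16 (Z = (6 + (-5/((-1*(-4))) + 6/2))² = (6 + (-5/4 + 6*(½)))² = (6 + (-5*¼ + 3))² = (6 + (-5/4 + 3))² = (6 + 7/4)² = (31/4)² = 961/16 ≈ 60.063)
v(j, H) = 7*j
1007*v(Z, s) = 1007*(7*(961/16)) = 1007*(6727/16) = 6774089/16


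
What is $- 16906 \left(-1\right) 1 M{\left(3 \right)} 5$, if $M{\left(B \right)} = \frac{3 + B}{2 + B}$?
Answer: $101436$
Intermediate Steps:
$M{\left(B \right)} = \frac{3 + B}{2 + B}$
$- 16906 \left(-1\right) 1 M{\left(3 \right)} 5 = - 16906 \left(-1\right) 1 \frac{3 + 3}{2 + 3} \cdot 5 = - 16906 - \frac{6}{5} \cdot 5 = - 16906 \left(-1\right) \frac{6}{5} \cdot 5 = - 16906 \left(\left(- \frac{6}{5}\right) 5\right) = \left(-16906\right) \left(-6\right) = 101436$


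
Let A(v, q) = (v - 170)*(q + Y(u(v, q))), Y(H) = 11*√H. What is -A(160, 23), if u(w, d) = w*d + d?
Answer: 230 + 2530*√7 ≈ 6923.8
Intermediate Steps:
u(w, d) = d + d*w (u(w, d) = d*w + d = d + d*w)
A(v, q) = (-170 + v)*(q + 11*√(q*(1 + v))) (A(v, q) = (v - 170)*(q + 11*√(q*(1 + v))) = (-170 + v)*(q + 11*√(q*(1 + v))))
-A(160, 23) = -(-1870*√23*√(1 + 160) - 170*23 + 23*160 + 11*160*√(23*(1 + 160))) = -(-1870*23*√7 - 3910 + 3680 + 11*160*√(23*161)) = -(-43010*√7 - 3910 + 3680 + 11*160*√3703) = -(-43010*√7 - 3910 + 3680 + 11*160*(23*√7)) = -(-43010*√7 - 3910 + 3680 + 40480*√7) = -(-230 - 2530*√7) = 230 + 2530*√7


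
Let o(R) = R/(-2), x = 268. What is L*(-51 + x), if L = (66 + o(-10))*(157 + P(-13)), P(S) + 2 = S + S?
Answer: 1987503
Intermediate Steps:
P(S) = -2 + 2*S (P(S) = -2 + (S + S) = -2 + 2*S)
o(R) = -R/2 (o(R) = R*(-½) = -R/2)
L = 9159 (L = (66 - ½*(-10))*(157 + (-2 + 2*(-13))) = (66 + 5)*(157 + (-2 - 26)) = 71*(157 - 28) = 71*129 = 9159)
L*(-51 + x) = 9159*(-51 + 268) = 9159*217 = 1987503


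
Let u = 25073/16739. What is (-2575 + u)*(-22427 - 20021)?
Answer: 1828568661696/16739 ≈ 1.0924e+8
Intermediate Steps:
u = 25073/16739 (u = 25073*(1/16739) = 25073/16739 ≈ 1.4979)
(-2575 + u)*(-22427 - 20021) = (-2575 + 25073/16739)*(-22427 - 20021) = -43077852/16739*(-42448) = 1828568661696/16739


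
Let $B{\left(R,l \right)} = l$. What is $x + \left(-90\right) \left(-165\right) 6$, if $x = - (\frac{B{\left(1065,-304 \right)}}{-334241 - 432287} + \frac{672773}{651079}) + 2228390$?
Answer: $\frac{2492650594617355}{1075582508} \approx 2.3175 \cdot 10^{6}$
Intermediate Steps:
$x = \frac{2396816193154555}{1075582508}$ ($x = - (- \frac{304}{-334241 - 432287} + \frac{672773}{651079}) + 2228390 = - (- \frac{304}{-766528} + 672773 \cdot \frac{1}{651079}) + 2228390 = - (\left(-304\right) \left(- \frac{1}{766528}\right) + \frac{672773}{651079}) + 2228390 = - (\frac{19}{47908} + \frac{672773}{651079}) + 2228390 = \left(-1\right) \frac{1111847565}{1075582508} + 2228390 = - \frac{1111847565}{1075582508} + 2228390 = \frac{2396816193154555}{1075582508} \approx 2.2284 \cdot 10^{6}$)
$x + \left(-90\right) \left(-165\right) 6 = \frac{2396816193154555}{1075582508} + \left(-90\right) \left(-165\right) 6 = \frac{2396816193154555}{1075582508} + 14850 \cdot 6 = \frac{2396816193154555}{1075582508} + 89100 = \frac{2492650594617355}{1075582508}$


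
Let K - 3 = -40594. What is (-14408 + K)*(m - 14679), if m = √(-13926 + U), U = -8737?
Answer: 807330321 - 54999*I*√22663 ≈ 8.0733e+8 - 8.2797e+6*I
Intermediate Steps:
K = -40591 (K = 3 - 40594 = -40591)
m = I*√22663 (m = √(-13926 - 8737) = √(-22663) = I*√22663 ≈ 150.54*I)
(-14408 + K)*(m - 14679) = (-14408 - 40591)*(I*√22663 - 14679) = -54999*(-14679 + I*√22663) = 807330321 - 54999*I*√22663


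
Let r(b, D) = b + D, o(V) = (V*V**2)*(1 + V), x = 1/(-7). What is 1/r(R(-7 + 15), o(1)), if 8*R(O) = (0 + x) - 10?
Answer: 56/41 ≈ 1.3659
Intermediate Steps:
x = -1/7 (x = 1*(-1/7) = -1/7 ≈ -0.14286)
o(V) = V**3*(1 + V)
R(O) = -71/56 (R(O) = ((0 - 1/7) - 10)/8 = (-1/7 - 10)/8 = (1/8)*(-71/7) = -71/56)
r(b, D) = D + b
1/r(R(-7 + 15), o(1)) = 1/(1**3*(1 + 1) - 71/56) = 1/(1*2 - 71/56) = 1/(2 - 71/56) = 1/(41/56) = 56/41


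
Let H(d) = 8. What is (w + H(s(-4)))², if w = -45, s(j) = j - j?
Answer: 1369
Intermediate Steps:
s(j) = 0
(w + H(s(-4)))² = (-45 + 8)² = (-37)² = 1369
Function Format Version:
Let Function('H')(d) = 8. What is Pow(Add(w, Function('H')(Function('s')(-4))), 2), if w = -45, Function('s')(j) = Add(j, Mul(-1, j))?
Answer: 1369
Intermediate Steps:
Function('s')(j) = 0
Pow(Add(w, Function('H')(Function('s')(-4))), 2) = Pow(Add(-45, 8), 2) = Pow(-37, 2) = 1369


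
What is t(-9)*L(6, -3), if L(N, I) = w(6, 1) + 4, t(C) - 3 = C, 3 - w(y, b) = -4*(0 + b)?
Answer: -66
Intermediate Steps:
w(y, b) = 3 + 4*b (w(y, b) = 3 - (-4)*(0 + b) = 3 - (-4)*b = 3 + 4*b)
t(C) = 3 + C
L(N, I) = 11 (L(N, I) = (3 + 4*1) + 4 = (3 + 4) + 4 = 7 + 4 = 11)
t(-9)*L(6, -3) = (3 - 9)*11 = -6*11 = -66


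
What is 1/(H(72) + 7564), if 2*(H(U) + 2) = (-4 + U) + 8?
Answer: 1/7600 ≈ 0.00013158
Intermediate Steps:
H(U) = U/2 (H(U) = -2 + ((-4 + U) + 8)/2 = -2 + (4 + U)/2 = -2 + (2 + U/2) = U/2)
1/(H(72) + 7564) = 1/((1/2)*72 + 7564) = 1/(36 + 7564) = 1/7600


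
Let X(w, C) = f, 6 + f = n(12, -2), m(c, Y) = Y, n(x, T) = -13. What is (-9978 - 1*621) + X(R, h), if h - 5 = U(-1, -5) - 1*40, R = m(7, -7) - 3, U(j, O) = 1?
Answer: -10618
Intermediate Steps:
R = -10 (R = -7 - 3 = -10)
h = -34 (h = 5 + (1 - 1*40) = 5 + (1 - 40) = 5 - 39 = -34)
f = -19 (f = -6 - 13 = -19)
X(w, C) = -19
(-9978 - 1*621) + X(R, h) = (-9978 - 1*621) - 19 = (-9978 - 621) - 19 = -10599 - 19 = -10618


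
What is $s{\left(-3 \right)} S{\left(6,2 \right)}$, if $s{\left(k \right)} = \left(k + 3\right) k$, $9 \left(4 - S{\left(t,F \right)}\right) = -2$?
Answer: $0$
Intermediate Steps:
$S{\left(t,F \right)} = \frac{38}{9}$ ($S{\left(t,F \right)} = 4 - - \frac{2}{9} = 4 + \frac{2}{9} = \frac{38}{9}$)
$s{\left(k \right)} = k \left(3 + k\right)$ ($s{\left(k \right)} = \left(3 + k\right) k = k \left(3 + k\right)$)
$s{\left(-3 \right)} S{\left(6,2 \right)} = - 3 \left(3 - 3\right) \frac{38}{9} = \left(-3\right) 0 \cdot \frac{38}{9} = 0 \cdot \frac{38}{9} = 0$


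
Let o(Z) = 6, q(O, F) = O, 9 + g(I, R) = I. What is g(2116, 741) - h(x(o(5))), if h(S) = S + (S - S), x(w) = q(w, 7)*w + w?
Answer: 2065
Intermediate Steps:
g(I, R) = -9 + I
x(w) = w + w**2 (x(w) = w*w + w = w**2 + w = w + w**2)
h(S) = S (h(S) = S + 0 = S)
g(2116, 741) - h(x(o(5))) = (-9 + 2116) - 6*(1 + 6) = 2107 - 6*7 = 2107 - 1*42 = 2107 - 42 = 2065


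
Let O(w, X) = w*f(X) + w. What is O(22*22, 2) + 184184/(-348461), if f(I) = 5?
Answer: 1011746560/348461 ≈ 2903.5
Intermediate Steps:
O(w, X) = 6*w (O(w, X) = w*5 + w = 5*w + w = 6*w)
O(22*22, 2) + 184184/(-348461) = 6*(22*22) + 184184/(-348461) = 6*484 + 184184*(-1/348461) = 2904 - 184184/348461 = 1011746560/348461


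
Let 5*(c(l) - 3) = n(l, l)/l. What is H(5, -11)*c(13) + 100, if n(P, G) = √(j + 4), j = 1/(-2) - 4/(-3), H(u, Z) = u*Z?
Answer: -65 - 11*√174/78 ≈ -66.860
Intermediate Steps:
H(u, Z) = Z*u
j = ⅚ (j = 1*(-½) - 4*(-⅓) = -½ + 4/3 = ⅚ ≈ 0.83333)
n(P, G) = √174/6 (n(P, G) = √(⅚ + 4) = √(29/6) = √174/6)
c(l) = 3 + √174/(30*l) (c(l) = 3 + ((√174/6)/l)/5 = 3 + (√174/(6*l))/5 = 3 + √174/(30*l))
H(5, -11)*c(13) + 100 = (-11*5)*(3 + (1/30)*√174/13) + 100 = -55*(3 + (1/30)*√174*(1/13)) + 100 = -55*(3 + √174/390) + 100 = (-165 - 11*√174/78) + 100 = -65 - 11*√174/78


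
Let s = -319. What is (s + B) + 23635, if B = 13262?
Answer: 36578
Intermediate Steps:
(s + B) + 23635 = (-319 + 13262) + 23635 = 12943 + 23635 = 36578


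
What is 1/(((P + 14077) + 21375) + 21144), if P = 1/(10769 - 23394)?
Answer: 12625/714524499 ≈ 1.7669e-5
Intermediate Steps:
P = -1/12625 (P = 1/(-12625) = -1/12625 ≈ -7.9208e-5)
1/(((P + 14077) + 21375) + 21144) = 1/(((-1/12625 + 14077) + 21375) + 21144) = 1/((177722124/12625 + 21375) + 21144) = 1/(447581499/12625 + 21144) = 1/(714524499/12625) = 12625/714524499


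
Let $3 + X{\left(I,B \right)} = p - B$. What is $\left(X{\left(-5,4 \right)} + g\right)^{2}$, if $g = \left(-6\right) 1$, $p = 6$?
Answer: $49$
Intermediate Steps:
$g = -6$
$X{\left(I,B \right)} = 3 - B$ ($X{\left(I,B \right)} = -3 - \left(-6 + B\right) = 3 - B$)
$\left(X{\left(-5,4 \right)} + g\right)^{2} = \left(\left(3 - 4\right) - 6\right)^{2} = \left(-1 - 6\right)^{2} = \left(-7\right)^{2} = 49$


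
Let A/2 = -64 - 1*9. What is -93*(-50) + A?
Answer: 4504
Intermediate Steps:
A = -146 (A = 2*(-64 - 1*9) = 2*(-64 - 9) = 2*(-73) = -146)
-93*(-50) + A = -93*(-50) - 146 = 4650 - 146 = 4504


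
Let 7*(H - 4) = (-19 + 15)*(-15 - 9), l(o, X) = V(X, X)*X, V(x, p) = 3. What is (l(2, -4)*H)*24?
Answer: -35712/7 ≈ -5101.7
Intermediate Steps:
l(o, X) = 3*X
H = 124/7 (H = 4 + ((-19 + 15)*(-15 - 9))/7 = 4 + (-4*(-24))/7 = 4 + (⅐)*96 = 4 + 96/7 = 124/7 ≈ 17.714)
(l(2, -4)*H)*24 = ((3*(-4))*(124/7))*24 = -12*124/7*24 = -1488/7*24 = -35712/7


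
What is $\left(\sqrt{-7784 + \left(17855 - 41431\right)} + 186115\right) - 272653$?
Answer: $-86538 + 56 i \sqrt{10} \approx -86538.0 + 177.09 i$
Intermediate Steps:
$\left(\sqrt{-7784 + \left(17855 - 41431\right)} + 186115\right) - 272653 = \left(\sqrt{-7784 - 23576} + 186115\right) - 272653 = \left(\sqrt{-31360} + 186115\right) - 272653 = \left(56 i \sqrt{10} + 186115\right) - 272653 = \left(186115 + 56 i \sqrt{10}\right) - 272653 = -86538 + 56 i \sqrt{10}$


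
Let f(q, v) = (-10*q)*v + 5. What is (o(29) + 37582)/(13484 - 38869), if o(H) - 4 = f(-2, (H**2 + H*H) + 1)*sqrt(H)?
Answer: -37586/25385 - 6733*sqrt(29)/5077 ≈ -8.6223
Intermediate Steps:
f(q, v) = 5 - 10*q*v (f(q, v) = -10*q*v + 5 = 5 - 10*q*v)
o(H) = 4 + sqrt(H)*(25 + 40*H**2) (o(H) = 4 + (5 - 10*(-2)*((H**2 + H*H) + 1))*sqrt(H) = 4 + (5 - 10*(-2)*((H**2 + H**2) + 1))*sqrt(H) = 4 + (5 - 10*(-2)*(2*H**2 + 1))*sqrt(H) = 4 + (5 - 10*(-2)*(1 + 2*H**2))*sqrt(H) = 4 + (5 + (20 + 40*H**2))*sqrt(H) = 4 + (25 + 40*H**2)*sqrt(H) = 4 + sqrt(H)*(25 + 40*H**2))
(o(29) + 37582)/(13484 - 38869) = ((4 + sqrt(29)*(25 + 40*29**2)) + 37582)/(13484 - 38869) = ((4 + sqrt(29)*(25 + 40*841)) + 37582)/(-25385) = ((4 + sqrt(29)*(25 + 33640)) + 37582)*(-1/25385) = ((4 + sqrt(29)*33665) + 37582)*(-1/25385) = ((4 + 33665*sqrt(29)) + 37582)*(-1/25385) = (37586 + 33665*sqrt(29))*(-1/25385) = -37586/25385 - 6733*sqrt(29)/5077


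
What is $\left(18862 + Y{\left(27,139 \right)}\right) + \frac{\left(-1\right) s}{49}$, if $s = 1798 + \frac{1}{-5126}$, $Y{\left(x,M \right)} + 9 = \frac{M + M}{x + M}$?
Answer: $\frac{392306763811}{20847442} \approx 18818.0$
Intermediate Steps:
$Y{\left(x,M \right)} = -9 + \frac{2 M}{M + x}$ ($Y{\left(x,M \right)} = -9 + \frac{M + M}{x + M} = -9 + \frac{2 M}{M + x}$)
$s = \frac{9216547}{5126}$ ($s = 1798 - \frac{1}{5126} = \frac{9216547}{5126} \approx 1798.0$)
$\left(18862 + Y{\left(27,139 \right)}\right) + \frac{\left(-1\right) s}{49} = \left(18862 + \frac{\left(-9\right) 27 - 973}{139 + 27}\right) + \frac{\left(-1\right) \frac{9216547}{5126}}{49} = \left(18862 + \frac{-243 - 973}{166}\right) - \frac{9216547}{251174} = \left(18862 + \frac{1}{166} \left(-1216\right)\right) - \frac{9216547}{251174} = \left(18862 - \frac{608}{83}\right) - \frac{9216547}{251174} = \frac{1564938}{83} - \frac{9216547}{251174} = \frac{392306763811}{20847442}$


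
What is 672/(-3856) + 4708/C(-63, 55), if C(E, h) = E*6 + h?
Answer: -1148194/77843 ≈ -14.750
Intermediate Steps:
C(E, h) = h + 6*E (C(E, h) = 6*E + h = h + 6*E)
672/(-3856) + 4708/C(-63, 55) = 672/(-3856) + 4708/(55 + 6*(-63)) = 672*(-1/3856) + 4708/(55 - 378) = -42/241 + 4708/(-323) = -42/241 + 4708*(-1/323) = -42/241 - 4708/323 = -1148194/77843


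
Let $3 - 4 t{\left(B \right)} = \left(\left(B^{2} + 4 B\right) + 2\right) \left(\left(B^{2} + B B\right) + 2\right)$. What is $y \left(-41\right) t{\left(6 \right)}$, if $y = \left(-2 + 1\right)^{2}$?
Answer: $\frac{187985}{4} \approx 46996.0$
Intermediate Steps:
$y = 1$ ($y = \left(-1\right)^{2} = 1$)
$t{\left(B \right)} = \frac{3}{4} - \frac{\left(2 + 2 B^{2}\right) \left(2 + B^{2} + 4 B\right)}{4}$ ($t{\left(B \right)} = \frac{3}{4} - \frac{\left(\left(B^{2} + 4 B\right) + 2\right) \left(\left(B^{2} + B B\right) + 2\right)}{4} = \frac{3}{4} - \frac{\left(2 + B^{2} + 4 B\right) \left(\left(B^{2} + B^{2}\right) + 2\right)}{4} = \frac{3}{4} - \frac{\left(2 + B^{2} + 4 B\right) \left(2 B^{2} + 2\right)}{4} = \frac{3}{4} - \frac{\left(2 + B^{2} + 4 B\right) \left(2 + 2 B^{2}\right)}{4} = \frac{3}{4} - \frac{\left(2 + 2 B^{2}\right) \left(2 + B^{2} + 4 B\right)}{4}$)
$y \left(-41\right) t{\left(6 \right)} = 1 \left(-41\right) \left(- \frac{1}{4} - 12 - 2 \cdot 6^{3} - \frac{3 \cdot 6^{2}}{2} - \frac{6^{4}}{2}\right) = - 41 \left(- \frac{1}{4} - 12 - 432 - 54 - 648\right) = \left(-41\right) \left(- \frac{4585}{4}\right) = \frac{187985}{4}$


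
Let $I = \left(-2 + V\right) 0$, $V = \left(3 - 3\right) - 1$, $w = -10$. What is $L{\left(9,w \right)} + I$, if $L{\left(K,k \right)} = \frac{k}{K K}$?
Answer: $- \frac{10}{81} \approx -0.12346$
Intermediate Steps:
$L{\left(K,k \right)} = \frac{k}{K^{2}}$
$V = -1$ ($V = 0 - 1 = -1$)
$I = 0$ ($I = \left(-2 - 1\right) 0 = \left(-3\right) 0 = 0$)
$L{\left(9,w \right)} + I = - \frac{10}{81} + 0 = - \frac{10}{81}$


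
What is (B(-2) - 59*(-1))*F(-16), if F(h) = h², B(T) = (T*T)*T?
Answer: 13056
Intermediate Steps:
B(T) = T³ (B(T) = T²*T = T³)
(B(-2) - 59*(-1))*F(-16) = ((-2)³ - 59*(-1))*(-16)² = (-8 + 59)*256 = 51*256 = 13056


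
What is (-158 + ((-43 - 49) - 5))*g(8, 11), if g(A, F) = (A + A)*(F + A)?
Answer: -77520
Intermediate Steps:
g(A, F) = 2*A*(A + F) (g(A, F) = (2*A)*(A + F) = 2*A*(A + F))
(-158 + ((-43 - 49) - 5))*g(8, 11) = (-158 + ((-43 - 49) - 5))*(2*8*(8 + 11)) = (-158 + (-92 - 5))*(2*8*19) = (-158 - 97)*304 = -255*304 = -77520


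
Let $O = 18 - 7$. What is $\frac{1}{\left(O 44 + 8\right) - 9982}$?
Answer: $- \frac{1}{9490} \approx -0.00010537$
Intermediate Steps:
$O = 11$
$\frac{1}{\left(O 44 + 8\right) - 9982} = \frac{1}{\left(11 \cdot 44 + 8\right) - 9982} = \frac{1}{\left(484 + 8\right) - 9982} = \frac{1}{492 - 9982} = \frac{1}{-9490} = - \frac{1}{9490}$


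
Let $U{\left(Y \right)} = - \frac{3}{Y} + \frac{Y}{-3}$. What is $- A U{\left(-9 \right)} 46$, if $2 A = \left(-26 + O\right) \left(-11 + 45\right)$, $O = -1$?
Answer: $70380$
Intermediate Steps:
$U{\left(Y \right)} = - \frac{3}{Y} - \frac{Y}{3}$ ($U{\left(Y \right)} = - \frac{3}{Y} + Y \left(- \frac{1}{3}\right) = - \frac{3}{Y} - \frac{Y}{3}$)
$A = -459$ ($A = \frac{\left(-26 - 1\right) \left(-11 + 45\right)}{2} = \frac{\left(-27\right) 34}{2} = \frac{1}{2} \left(-918\right) = -459$)
$- A U{\left(-9 \right)} 46 = - - 459 \left(- \frac{3}{-9} - -3\right) 46 = - - 459 \left(\left(-3\right) \left(- \frac{1}{9}\right) + 3\right) 46 = - - 459 \left(\frac{1}{3} + 3\right) 46 = - \left(-459\right) \frac{10}{3} \cdot 46 = - \left(-1530\right) 46 = \left(-1\right) \left(-70380\right) = 70380$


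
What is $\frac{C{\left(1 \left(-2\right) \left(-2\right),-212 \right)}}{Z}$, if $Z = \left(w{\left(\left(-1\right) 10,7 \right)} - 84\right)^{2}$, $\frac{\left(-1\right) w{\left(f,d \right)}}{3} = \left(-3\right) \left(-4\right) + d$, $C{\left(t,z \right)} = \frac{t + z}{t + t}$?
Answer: $- \frac{26}{19881} \approx -0.0013078$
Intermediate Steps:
$C{\left(t,z \right)} = \frac{t + z}{2 t}$
$w{\left(f,d \right)} = -36 - 3 d$ ($w{\left(f,d \right)} = - 3 \left(\left(-3\right) \left(-4\right) + d\right) = - 3 \left(12 + d\right) = -36 - 3 d$)
$Z = 19881$ ($Z = \left(\left(-36 - 21\right) - 84\right)^{2} = \left(-57 - 84\right)^{2} = \left(-141\right)^{2} = 19881$)
$\frac{C{\left(1 \left(-2\right) \left(-2\right),-212 \right)}}{Z} = \frac{\frac{1}{2} \frac{1}{1 \left(-2\right) \left(-2\right)} \left(1 \left(-2\right) \left(-2\right) - 212\right)}{19881} = \frac{\left(-2\right) \left(-2\right) - 212}{2 \left(\left(-2\right) \left(-2\right)\right)} \frac{1}{19881} = \frac{4 - 212}{2 \cdot 4} \cdot \frac{1}{19881} = \frac{1}{2} \cdot \frac{1}{4} \left(-208\right) \frac{1}{19881} = \left(-26\right) \frac{1}{19881} = - \frac{26}{19881}$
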